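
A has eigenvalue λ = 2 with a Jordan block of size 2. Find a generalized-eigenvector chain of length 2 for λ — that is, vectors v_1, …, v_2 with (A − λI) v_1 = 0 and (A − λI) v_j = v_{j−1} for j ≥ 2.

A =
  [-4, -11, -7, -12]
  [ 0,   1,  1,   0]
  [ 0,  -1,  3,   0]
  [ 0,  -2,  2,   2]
A Jordan chain for λ = 2 of length 2:
v_1 = (-7, 1, 1, 2)ᵀ
v_2 = (3, -1, 0, 0)ᵀ

Let N = A − (2)·I. We want v_2 with N^2 v_2 = 0 but N^1 v_2 ≠ 0; then v_{j-1} := N · v_j for j = 2, …, 2.

Pick v_2 = (3, -1, 0, 0)ᵀ.
Then v_1 = N · v_2 = (-7, 1, 1, 2)ᵀ.

Sanity check: (A − (2)·I) v_1 = (0, 0, 0, 0)ᵀ = 0. ✓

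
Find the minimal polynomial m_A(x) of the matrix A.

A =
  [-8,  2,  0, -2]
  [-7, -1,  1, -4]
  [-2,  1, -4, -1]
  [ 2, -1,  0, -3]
x^3 + 12*x^2 + 48*x + 64

The characteristic polynomial is χ_A(x) = (x + 4)^4, so the eigenvalues are known. The minimal polynomial is
  m_A(x) = Π_λ (x − λ)^{k_λ}
where k_λ is the size of the *largest* Jordan block for λ (equivalently, the smallest k with (A − λI)^k v = 0 for every generalised eigenvector v of λ).

  λ = -4: largest Jordan block has size 3, contributing (x + 4)^3

So m_A(x) = (x + 4)^3 = x^3 + 12*x^2 + 48*x + 64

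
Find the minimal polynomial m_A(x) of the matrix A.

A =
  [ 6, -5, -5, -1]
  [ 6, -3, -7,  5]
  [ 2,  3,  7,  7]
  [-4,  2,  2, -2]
x^3 - 4*x^2

The characteristic polynomial is χ_A(x) = x^2*(x - 4)^2, so the eigenvalues are known. The minimal polynomial is
  m_A(x) = Π_λ (x − λ)^{k_λ}
where k_λ is the size of the *largest* Jordan block for λ (equivalently, the smallest k with (A − λI)^k v = 0 for every generalised eigenvector v of λ).

  λ = 0: largest Jordan block has size 2, contributing (x − 0)^2
  λ = 4: largest Jordan block has size 1, contributing (x − 4)

So m_A(x) = x^2*(x - 4) = x^3 - 4*x^2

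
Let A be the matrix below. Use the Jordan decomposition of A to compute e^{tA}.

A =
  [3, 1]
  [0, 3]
e^{tA} =
  [exp(3*t), t*exp(3*t)]
  [0, exp(3*t)]

Strategy: write A = P · J · P⁻¹ where J is a Jordan canonical form, so e^{tA} = P · e^{tJ} · P⁻¹, and e^{tJ} can be computed block-by-block.

A has Jordan form
J =
  [3, 1]
  [0, 3]
(up to reordering of blocks).

Per-block formulas:
  For a 2×2 Jordan block J_2(3): exp(t · J_2(3)) = e^(3t)·(I + t·N), where N is the 2×2 nilpotent shift.

After assembling e^{tJ} and conjugating by P, we get:

e^{tA} =
  [exp(3*t), t*exp(3*t)]
  [0, exp(3*t)]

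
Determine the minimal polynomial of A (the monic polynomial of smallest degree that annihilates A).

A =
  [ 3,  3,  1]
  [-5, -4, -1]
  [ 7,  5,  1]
x^3

The characteristic polynomial is χ_A(x) = x^3, so the eigenvalues are known. The minimal polynomial is
  m_A(x) = Π_λ (x − λ)^{k_λ}
where k_λ is the size of the *largest* Jordan block for λ (equivalently, the smallest k with (A − λI)^k v = 0 for every generalised eigenvector v of λ).

  λ = 0: largest Jordan block has size 3, contributing (x − 0)^3

So m_A(x) = x^3 = x^3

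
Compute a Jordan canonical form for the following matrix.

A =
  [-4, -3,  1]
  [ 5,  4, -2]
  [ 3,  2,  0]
J_3(0)

The characteristic polynomial is
  det(x·I − A) = x^3

Eigenvalues and multiplicities (the geometric multiplicity of λ is n − rank(A − λI), which equals the number of Jordan blocks for λ):
  λ = 0: algebraic multiplicity = 3, geometric multiplicity = 1

Determining the block sizes for each eigenvalue:
  λ = 0: one block (gm = 1), so the single block has size am = 3 → block sizes [3]

Assembling the blocks gives a Jordan form
J =
  [0, 1, 0]
  [0, 0, 1]
  [0, 0, 0]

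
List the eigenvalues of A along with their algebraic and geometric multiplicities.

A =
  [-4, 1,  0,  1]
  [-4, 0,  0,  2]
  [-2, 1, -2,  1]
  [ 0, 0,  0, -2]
λ = -2: alg = 4, geom = 3

Step 1 — factor the characteristic polynomial to read off the algebraic multiplicities:
  χ_A(x) = (x + 2)^4

Step 2 — compute geometric multiplicities via the rank-nullity identity g(λ) = n − rank(A − λI):
  rank(A − (-2)·I) = 1, so dim ker(A − (-2)·I) = n − 1 = 3

Summary:
  λ = -2: algebraic multiplicity = 4, geometric multiplicity = 3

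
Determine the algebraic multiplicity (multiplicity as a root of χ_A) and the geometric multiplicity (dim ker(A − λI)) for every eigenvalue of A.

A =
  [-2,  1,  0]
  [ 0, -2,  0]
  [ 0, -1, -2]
λ = -2: alg = 3, geom = 2

Step 1 — factor the characteristic polynomial to read off the algebraic multiplicities:
  χ_A(x) = (x + 2)^3

Step 2 — compute geometric multiplicities via the rank-nullity identity g(λ) = n − rank(A − λI):
  rank(A − (-2)·I) = 1, so dim ker(A − (-2)·I) = n − 1 = 2

Summary:
  λ = -2: algebraic multiplicity = 3, geometric multiplicity = 2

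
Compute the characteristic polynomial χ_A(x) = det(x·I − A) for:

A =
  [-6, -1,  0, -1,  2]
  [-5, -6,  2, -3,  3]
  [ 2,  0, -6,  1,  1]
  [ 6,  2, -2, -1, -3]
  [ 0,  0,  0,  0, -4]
x^5 + 23*x^4 + 211*x^3 + 965*x^2 + 2200*x + 2000

Expanding det(x·I − A) (e.g. by cofactor expansion or by noting that A is similar to its Jordan form J, which has the same characteristic polynomial as A) gives
  χ_A(x) = x^5 + 23*x^4 + 211*x^3 + 965*x^2 + 2200*x + 2000
which factors as (x + 4)^2*(x + 5)^3. The eigenvalues (with algebraic multiplicities) are λ = -5 with multiplicity 3, λ = -4 with multiplicity 2.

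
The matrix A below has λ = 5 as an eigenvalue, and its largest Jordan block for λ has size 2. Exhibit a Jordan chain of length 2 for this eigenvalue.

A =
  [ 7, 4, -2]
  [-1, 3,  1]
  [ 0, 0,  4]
A Jordan chain for λ = 5 of length 2:
v_1 = (2, -1, 0)ᵀ
v_2 = (1, 0, 0)ᵀ

Let N = A − (5)·I. We want v_2 with N^2 v_2 = 0 but N^1 v_2 ≠ 0; then v_{j-1} := N · v_j for j = 2, …, 2.

Pick v_2 = (1, 0, 0)ᵀ.
Then v_1 = N · v_2 = (2, -1, 0)ᵀ.

Sanity check: (A − (5)·I) v_1 = (0, 0, 0)ᵀ = 0. ✓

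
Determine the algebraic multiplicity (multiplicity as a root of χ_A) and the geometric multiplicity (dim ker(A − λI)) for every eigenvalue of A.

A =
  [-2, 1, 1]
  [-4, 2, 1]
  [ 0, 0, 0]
λ = 0: alg = 3, geom = 1

Step 1 — factor the characteristic polynomial to read off the algebraic multiplicities:
  χ_A(x) = x^3

Step 2 — compute geometric multiplicities via the rank-nullity identity g(λ) = n − rank(A − λI):
  rank(A − (0)·I) = 2, so dim ker(A − (0)·I) = n − 2 = 1

Summary:
  λ = 0: algebraic multiplicity = 3, geometric multiplicity = 1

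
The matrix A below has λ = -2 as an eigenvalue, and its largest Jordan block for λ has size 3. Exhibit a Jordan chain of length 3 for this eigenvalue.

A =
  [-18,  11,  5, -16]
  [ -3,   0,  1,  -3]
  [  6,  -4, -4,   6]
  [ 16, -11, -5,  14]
A Jordan chain for λ = -2 of length 3:
v_1 = (-3, 0, 0, 3)ᵀ
v_2 = (-16, -3, 6, 16)ᵀ
v_3 = (1, 0, 0, 0)ᵀ

Let N = A − (-2)·I. We want v_3 with N^3 v_3 = 0 but N^2 v_3 ≠ 0; then v_{j-1} := N · v_j for j = 3, …, 2.

Pick v_3 = (1, 0, 0, 0)ᵀ.
Then v_2 = N · v_3 = (-16, -3, 6, 16)ᵀ.
Then v_1 = N · v_2 = (-3, 0, 0, 3)ᵀ.

Sanity check: (A − (-2)·I) v_1 = (0, 0, 0, 0)ᵀ = 0. ✓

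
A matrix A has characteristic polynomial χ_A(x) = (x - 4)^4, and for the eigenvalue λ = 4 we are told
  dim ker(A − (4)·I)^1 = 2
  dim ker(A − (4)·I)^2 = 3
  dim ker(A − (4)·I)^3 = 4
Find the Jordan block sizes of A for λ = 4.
Block sizes for λ = 4: [3, 1]

From the dimensions of kernels of powers, the number of Jordan blocks of size at least j is d_j − d_{j−1} where d_j = dim ker(N^j) (with d_0 = 0). Computing the differences gives [2, 1, 1].
The number of blocks of size exactly k is (#blocks of size ≥ k) − (#blocks of size ≥ k + 1), so the partition is: 1 block(s) of size 1, 1 block(s) of size 3.
In nonincreasing order the block sizes are [3, 1].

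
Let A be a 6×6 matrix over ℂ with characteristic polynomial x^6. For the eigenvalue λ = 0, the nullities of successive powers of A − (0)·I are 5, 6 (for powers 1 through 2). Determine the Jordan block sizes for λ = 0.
Block sizes for λ = 0: [2, 1, 1, 1, 1]

From the dimensions of kernels of powers, the number of Jordan blocks of size at least j is d_j − d_{j−1} where d_j = dim ker(N^j) (with d_0 = 0). Computing the differences gives [5, 1].
The number of blocks of size exactly k is (#blocks of size ≥ k) − (#blocks of size ≥ k + 1), so the partition is: 4 block(s) of size 1, 1 block(s) of size 2.
In nonincreasing order the block sizes are [2, 1, 1, 1, 1].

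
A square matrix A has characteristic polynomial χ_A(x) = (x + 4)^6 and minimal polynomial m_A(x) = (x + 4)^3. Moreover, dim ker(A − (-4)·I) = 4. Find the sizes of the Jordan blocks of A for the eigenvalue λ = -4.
Block sizes for λ = -4: [3, 1, 1, 1]

Step 1 — from the characteristic polynomial, algebraic multiplicity of λ = -4 is 6. From dim ker(A − (-4)·I) = 4, there are exactly 4 Jordan blocks for λ = -4.
Step 2 — from the minimal polynomial, the factor (x + 4)^3 tells us the largest block for λ = -4 has size 3.
Step 3 — with total size 6, 4 blocks, and largest block 3, the block sizes (in nonincreasing order) are [3, 1, 1, 1].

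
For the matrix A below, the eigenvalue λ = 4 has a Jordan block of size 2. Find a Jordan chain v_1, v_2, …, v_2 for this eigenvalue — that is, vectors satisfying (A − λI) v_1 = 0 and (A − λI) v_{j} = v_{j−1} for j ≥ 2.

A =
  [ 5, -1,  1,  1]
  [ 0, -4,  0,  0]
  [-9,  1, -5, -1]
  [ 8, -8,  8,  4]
A Jordan chain for λ = 4 of length 2:
v_1 = (1, 0, -1, 0)ᵀ
v_2 = (0, 0, 0, 1)ᵀ

Let N = A − (4)·I. We want v_2 with N^2 v_2 = 0 but N^1 v_2 ≠ 0; then v_{j-1} := N · v_j for j = 2, …, 2.

Pick v_2 = (0, 0, 0, 1)ᵀ.
Then v_1 = N · v_2 = (1, 0, -1, 0)ᵀ.

Sanity check: (A − (4)·I) v_1 = (0, 0, 0, 0)ᵀ = 0. ✓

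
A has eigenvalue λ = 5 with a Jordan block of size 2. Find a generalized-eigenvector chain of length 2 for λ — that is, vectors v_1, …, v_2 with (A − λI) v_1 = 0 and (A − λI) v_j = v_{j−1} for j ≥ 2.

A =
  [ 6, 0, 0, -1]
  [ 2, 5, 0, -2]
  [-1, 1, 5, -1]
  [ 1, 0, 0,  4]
A Jordan chain for λ = 5 of length 2:
v_1 = (1, 2, -1, 1)ᵀ
v_2 = (1, 0, 0, 0)ᵀ

Let N = A − (5)·I. We want v_2 with N^2 v_2 = 0 but N^1 v_2 ≠ 0; then v_{j-1} := N · v_j for j = 2, …, 2.

Pick v_2 = (1, 0, 0, 0)ᵀ.
Then v_1 = N · v_2 = (1, 2, -1, 1)ᵀ.

Sanity check: (A − (5)·I) v_1 = (0, 0, 0, 0)ᵀ = 0. ✓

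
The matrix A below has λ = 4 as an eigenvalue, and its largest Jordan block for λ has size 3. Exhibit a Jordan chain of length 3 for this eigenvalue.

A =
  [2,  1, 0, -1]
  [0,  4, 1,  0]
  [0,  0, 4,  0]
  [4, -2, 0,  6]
A Jordan chain for λ = 4 of length 3:
v_1 = (1, 0, 0, -2)ᵀ
v_2 = (0, 1, 0, 0)ᵀ
v_3 = (0, 0, 1, 0)ᵀ

Let N = A − (4)·I. We want v_3 with N^3 v_3 = 0 but N^2 v_3 ≠ 0; then v_{j-1} := N · v_j for j = 3, …, 2.

Pick v_3 = (0, 0, 1, 0)ᵀ.
Then v_2 = N · v_3 = (0, 1, 0, 0)ᵀ.
Then v_1 = N · v_2 = (1, 0, 0, -2)ᵀ.

Sanity check: (A − (4)·I) v_1 = (0, 0, 0, 0)ᵀ = 0. ✓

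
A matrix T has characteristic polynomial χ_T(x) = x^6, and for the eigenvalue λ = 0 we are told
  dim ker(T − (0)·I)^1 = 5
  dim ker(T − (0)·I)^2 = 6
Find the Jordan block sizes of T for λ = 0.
Block sizes for λ = 0: [2, 1, 1, 1, 1]

From the dimensions of kernels of powers, the number of Jordan blocks of size at least j is d_j − d_{j−1} where d_j = dim ker(N^j) (with d_0 = 0). Computing the differences gives [5, 1].
The number of blocks of size exactly k is (#blocks of size ≥ k) − (#blocks of size ≥ k + 1), so the partition is: 4 block(s) of size 1, 1 block(s) of size 2.
In nonincreasing order the block sizes are [2, 1, 1, 1, 1].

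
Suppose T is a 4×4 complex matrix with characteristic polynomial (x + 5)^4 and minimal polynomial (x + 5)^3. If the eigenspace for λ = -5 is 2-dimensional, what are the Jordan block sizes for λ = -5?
Block sizes for λ = -5: [3, 1]

Step 1 — from the characteristic polynomial, algebraic multiplicity of λ = -5 is 4. From dim ker(T − (-5)·I) = 2, there are exactly 2 Jordan blocks for λ = -5.
Step 2 — from the minimal polynomial, the factor (x + 5)^3 tells us the largest block for λ = -5 has size 3.
Step 3 — with total size 4, 2 blocks, and largest block 3, the block sizes (in nonincreasing order) are [3, 1].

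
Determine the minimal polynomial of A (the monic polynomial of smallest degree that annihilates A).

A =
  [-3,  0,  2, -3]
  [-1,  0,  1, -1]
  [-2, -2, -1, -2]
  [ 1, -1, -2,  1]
x^4 + 3*x^3 + 3*x^2 + x

The characteristic polynomial is χ_A(x) = x*(x + 1)^3, so the eigenvalues are known. The minimal polynomial is
  m_A(x) = Π_λ (x − λ)^{k_λ}
where k_λ is the size of the *largest* Jordan block for λ (equivalently, the smallest k with (A − λI)^k v = 0 for every generalised eigenvector v of λ).

  λ = -1: largest Jordan block has size 3, contributing (x + 1)^3
  λ = 0: largest Jordan block has size 1, contributing (x − 0)

So m_A(x) = x*(x + 1)^3 = x^4 + 3*x^3 + 3*x^2 + x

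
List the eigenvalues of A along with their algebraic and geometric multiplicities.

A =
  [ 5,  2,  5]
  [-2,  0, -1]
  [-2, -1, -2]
λ = 1: alg = 3, geom = 1

Step 1 — factor the characteristic polynomial to read off the algebraic multiplicities:
  χ_A(x) = (x - 1)^3

Step 2 — compute geometric multiplicities via the rank-nullity identity g(λ) = n − rank(A − λI):
  rank(A − (1)·I) = 2, so dim ker(A − (1)·I) = n − 2 = 1

Summary:
  λ = 1: algebraic multiplicity = 3, geometric multiplicity = 1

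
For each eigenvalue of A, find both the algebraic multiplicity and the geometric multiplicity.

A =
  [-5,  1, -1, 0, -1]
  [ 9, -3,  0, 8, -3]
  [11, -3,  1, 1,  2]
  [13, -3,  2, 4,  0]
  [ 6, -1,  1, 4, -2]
λ = -1: alg = 5, geom = 2

Step 1 — factor the characteristic polynomial to read off the algebraic multiplicities:
  χ_A(x) = (x + 1)^5

Step 2 — compute geometric multiplicities via the rank-nullity identity g(λ) = n − rank(A − λI):
  rank(A − (-1)·I) = 3, so dim ker(A − (-1)·I) = n − 3 = 2

Summary:
  λ = -1: algebraic multiplicity = 5, geometric multiplicity = 2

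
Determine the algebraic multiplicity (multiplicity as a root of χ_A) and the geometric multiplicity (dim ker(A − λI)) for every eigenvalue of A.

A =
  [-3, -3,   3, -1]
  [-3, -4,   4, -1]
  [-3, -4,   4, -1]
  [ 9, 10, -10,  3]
λ = 0: alg = 4, geom = 2

Step 1 — factor the characteristic polynomial to read off the algebraic multiplicities:
  χ_A(x) = x^4

Step 2 — compute geometric multiplicities via the rank-nullity identity g(λ) = n − rank(A − λI):
  rank(A − (0)·I) = 2, so dim ker(A − (0)·I) = n − 2 = 2

Summary:
  λ = 0: algebraic multiplicity = 4, geometric multiplicity = 2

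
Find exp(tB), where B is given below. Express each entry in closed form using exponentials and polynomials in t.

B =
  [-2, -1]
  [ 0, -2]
e^{tB} =
  [exp(-2*t), -t*exp(-2*t)]
  [0, exp(-2*t)]

Strategy: write B = P · J · P⁻¹ where J is a Jordan canonical form, so e^{tB} = P · e^{tJ} · P⁻¹, and e^{tJ} can be computed block-by-block.

B has Jordan form
J =
  [-2,  1]
  [ 0, -2]
(up to reordering of blocks).

Per-block formulas:
  For a 2×2 Jordan block J_2(-2): exp(t · J_2(-2)) = e^(-2t)·(I + t·N), where N is the 2×2 nilpotent shift.

After assembling e^{tJ} and conjugating by P, we get:

e^{tB} =
  [exp(-2*t), -t*exp(-2*t)]
  [0, exp(-2*t)]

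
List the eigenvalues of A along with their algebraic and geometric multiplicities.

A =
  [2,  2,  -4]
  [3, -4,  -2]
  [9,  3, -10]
λ = -4: alg = 3, geom = 1

Step 1 — factor the characteristic polynomial to read off the algebraic multiplicities:
  χ_A(x) = (x + 4)^3

Step 2 — compute geometric multiplicities via the rank-nullity identity g(λ) = n − rank(A − λI):
  rank(A − (-4)·I) = 2, so dim ker(A − (-4)·I) = n − 2 = 1

Summary:
  λ = -4: algebraic multiplicity = 3, geometric multiplicity = 1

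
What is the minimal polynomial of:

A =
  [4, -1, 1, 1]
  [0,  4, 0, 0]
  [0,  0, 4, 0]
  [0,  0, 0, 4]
x^2 - 8*x + 16

The characteristic polynomial is χ_A(x) = (x - 4)^4, so the eigenvalues are known. The minimal polynomial is
  m_A(x) = Π_λ (x − λ)^{k_λ}
where k_λ is the size of the *largest* Jordan block for λ (equivalently, the smallest k with (A − λI)^k v = 0 for every generalised eigenvector v of λ).

  λ = 4: largest Jordan block has size 2, contributing (x − 4)^2

So m_A(x) = (x - 4)^2 = x^2 - 8*x + 16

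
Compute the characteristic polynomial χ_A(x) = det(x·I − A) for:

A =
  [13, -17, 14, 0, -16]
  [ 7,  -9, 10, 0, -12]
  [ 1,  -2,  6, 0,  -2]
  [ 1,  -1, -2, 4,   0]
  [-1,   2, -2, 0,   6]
x^5 - 20*x^4 + 160*x^3 - 640*x^2 + 1280*x - 1024

Expanding det(x·I − A) (e.g. by cofactor expansion or by noting that A is similar to its Jordan form J, which has the same characteristic polynomial as A) gives
  χ_A(x) = x^5 - 20*x^4 + 160*x^3 - 640*x^2 + 1280*x - 1024
which factors as (x - 4)^5. The eigenvalues (with algebraic multiplicities) are λ = 4 with multiplicity 5.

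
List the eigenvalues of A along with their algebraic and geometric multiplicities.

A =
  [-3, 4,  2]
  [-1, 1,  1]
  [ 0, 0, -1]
λ = -1: alg = 3, geom = 2

Step 1 — factor the characteristic polynomial to read off the algebraic multiplicities:
  χ_A(x) = (x + 1)^3

Step 2 — compute geometric multiplicities via the rank-nullity identity g(λ) = n − rank(A − λI):
  rank(A − (-1)·I) = 1, so dim ker(A − (-1)·I) = n − 1 = 2

Summary:
  λ = -1: algebraic multiplicity = 3, geometric multiplicity = 2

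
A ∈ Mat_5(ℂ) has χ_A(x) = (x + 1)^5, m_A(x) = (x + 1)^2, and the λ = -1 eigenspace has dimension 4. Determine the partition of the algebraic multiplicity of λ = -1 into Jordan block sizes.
Block sizes for λ = -1: [2, 1, 1, 1]

Step 1 — from the characteristic polynomial, algebraic multiplicity of λ = -1 is 5. From dim ker(A − (-1)·I) = 4, there are exactly 4 Jordan blocks for λ = -1.
Step 2 — from the minimal polynomial, the factor (x + 1)^2 tells us the largest block for λ = -1 has size 2.
Step 3 — with total size 5, 4 blocks, and largest block 2, the block sizes (in nonincreasing order) are [2, 1, 1, 1].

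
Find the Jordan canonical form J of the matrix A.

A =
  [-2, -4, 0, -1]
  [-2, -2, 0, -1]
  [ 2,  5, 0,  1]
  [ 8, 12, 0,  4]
J_3(0) ⊕ J_1(0)

The characteristic polynomial is
  det(x·I − A) = x^4

Eigenvalues and multiplicities (the geometric multiplicity of λ is n − rank(A − λI), which equals the number of Jordan blocks for λ):
  λ = 0: algebraic multiplicity = 4, geometric multiplicity = 2

Determining the block sizes for each eigenvalue:
  λ = 0: with am = 4 and gm = 2, the partition is not yet determined (e.g. several partitions of 4 into 2 parts exist). Let N = A − (0)·I. Computing rank(N^1) = 2, rank(N^2) = 1, rank(N^3) = 0; the number of blocks of size ≥ j is rank(N^{j−1}) − rank(N^j), giving [2, 1, 1]. So we have 1 block(s) of size 3, 1 block(s) of size 1 → block sizes [3, 1]

Assembling the blocks gives a Jordan form
J =
  [0, 1, 0, 0]
  [0, 0, 1, 0]
  [0, 0, 0, 0]
  [0, 0, 0, 0]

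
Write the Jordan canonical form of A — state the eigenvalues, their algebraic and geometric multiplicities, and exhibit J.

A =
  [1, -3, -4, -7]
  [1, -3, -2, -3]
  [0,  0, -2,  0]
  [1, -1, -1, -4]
J_3(-2) ⊕ J_1(-2)

The characteristic polynomial is
  det(x·I − A) = x^4 + 8*x^3 + 24*x^2 + 32*x + 16 = (x + 2)^4

Eigenvalues and multiplicities (the geometric multiplicity of λ is n − rank(A − λI), which equals the number of Jordan blocks for λ):
  λ = -2: algebraic multiplicity = 4, geometric multiplicity = 2

Determining the block sizes for each eigenvalue:
  λ = -2: with am = 4 and gm = 2, the partition is not yet determined (e.g. several partitions of 4 into 2 parts exist). Let N = A − (-2)·I. Computing rank(N^1) = 2, rank(N^2) = 1, rank(N^3) = 0; the number of blocks of size ≥ j is rank(N^{j−1}) − rank(N^j), giving [2, 1, 1]. So we have 1 block(s) of size 3, 1 block(s) of size 1 → block sizes [3, 1]

Assembling the blocks gives a Jordan form
J =
  [-2,  1,  0,  0]
  [ 0, -2,  1,  0]
  [ 0,  0, -2,  0]
  [ 0,  0,  0, -2]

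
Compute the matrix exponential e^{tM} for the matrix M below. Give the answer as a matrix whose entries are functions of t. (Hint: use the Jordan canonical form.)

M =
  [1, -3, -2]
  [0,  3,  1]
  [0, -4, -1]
e^{tM} =
  [exp(t), t^2*exp(t) - 3*t*exp(t), t^2*exp(t)/2 - 2*t*exp(t)]
  [0, 2*t*exp(t) + exp(t), t*exp(t)]
  [0, -4*t*exp(t), -2*t*exp(t) + exp(t)]

Strategy: write M = P · J · P⁻¹ where J is a Jordan canonical form, so e^{tM} = P · e^{tJ} · P⁻¹, and e^{tJ} can be computed block-by-block.

M has Jordan form
J =
  [1, 1, 0]
  [0, 1, 1]
  [0, 0, 1]
(up to reordering of blocks).

Per-block formulas:
  For a 3×3 Jordan block J_3(1): exp(t · J_3(1)) = e^(1t)·(I + t·N + (t^2/2)·N^2), where N is the 3×3 nilpotent shift.

After assembling e^{tJ} and conjugating by P, we get:

e^{tM} =
  [exp(t), t^2*exp(t) - 3*t*exp(t), t^2*exp(t)/2 - 2*t*exp(t)]
  [0, 2*t*exp(t) + exp(t), t*exp(t)]
  [0, -4*t*exp(t), -2*t*exp(t) + exp(t)]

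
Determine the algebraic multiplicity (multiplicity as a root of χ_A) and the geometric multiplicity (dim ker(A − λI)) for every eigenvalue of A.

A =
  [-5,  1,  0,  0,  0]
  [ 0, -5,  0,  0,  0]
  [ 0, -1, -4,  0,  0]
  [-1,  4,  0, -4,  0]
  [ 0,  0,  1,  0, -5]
λ = -5: alg = 3, geom = 2; λ = -4: alg = 2, geom = 2

Step 1 — factor the characteristic polynomial to read off the algebraic multiplicities:
  χ_A(x) = (x + 4)^2*(x + 5)^3

Step 2 — compute geometric multiplicities via the rank-nullity identity g(λ) = n − rank(A − λI):
  rank(A − (-5)·I) = 3, so dim ker(A − (-5)·I) = n − 3 = 2
  rank(A − (-4)·I) = 3, so dim ker(A − (-4)·I) = n − 3 = 2

Summary:
  λ = -5: algebraic multiplicity = 3, geometric multiplicity = 2
  λ = -4: algebraic multiplicity = 2, geometric multiplicity = 2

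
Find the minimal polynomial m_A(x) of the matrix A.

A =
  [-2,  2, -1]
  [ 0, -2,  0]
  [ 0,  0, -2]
x^2 + 4*x + 4

The characteristic polynomial is χ_A(x) = (x + 2)^3, so the eigenvalues are known. The minimal polynomial is
  m_A(x) = Π_λ (x − λ)^{k_λ}
where k_λ is the size of the *largest* Jordan block for λ (equivalently, the smallest k with (A − λI)^k v = 0 for every generalised eigenvector v of λ).

  λ = -2: largest Jordan block has size 2, contributing (x + 2)^2

So m_A(x) = (x + 2)^2 = x^2 + 4*x + 4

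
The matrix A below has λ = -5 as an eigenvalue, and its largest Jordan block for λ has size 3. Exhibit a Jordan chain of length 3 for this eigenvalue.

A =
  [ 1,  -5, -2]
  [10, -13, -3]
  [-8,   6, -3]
A Jordan chain for λ = -5 of length 3:
v_1 = (2, 4, -4)ᵀ
v_2 = (6, 10, -8)ᵀ
v_3 = (1, 0, 0)ᵀ

Let N = A − (-5)·I. We want v_3 with N^3 v_3 = 0 but N^2 v_3 ≠ 0; then v_{j-1} := N · v_j for j = 3, …, 2.

Pick v_3 = (1, 0, 0)ᵀ.
Then v_2 = N · v_3 = (6, 10, -8)ᵀ.
Then v_1 = N · v_2 = (2, 4, -4)ᵀ.

Sanity check: (A − (-5)·I) v_1 = (0, 0, 0)ᵀ = 0. ✓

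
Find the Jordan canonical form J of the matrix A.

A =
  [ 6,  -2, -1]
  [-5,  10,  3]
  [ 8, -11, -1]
J_3(5)

The characteristic polynomial is
  det(x·I − A) = x^3 - 15*x^2 + 75*x - 125 = (x - 5)^3

Eigenvalues and multiplicities (the geometric multiplicity of λ is n − rank(A − λI), which equals the number of Jordan blocks for λ):
  λ = 5: algebraic multiplicity = 3, geometric multiplicity = 1

Determining the block sizes for each eigenvalue:
  λ = 5: one block (gm = 1), so the single block has size am = 3 → block sizes [3]

Assembling the blocks gives a Jordan form
J =
  [5, 1, 0]
  [0, 5, 1]
  [0, 0, 5]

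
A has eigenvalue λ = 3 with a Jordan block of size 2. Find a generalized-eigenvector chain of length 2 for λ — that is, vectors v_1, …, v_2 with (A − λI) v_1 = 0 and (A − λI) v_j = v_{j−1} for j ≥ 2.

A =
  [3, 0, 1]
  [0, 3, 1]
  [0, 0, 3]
A Jordan chain for λ = 3 of length 2:
v_1 = (1, 1, 0)ᵀ
v_2 = (0, 0, 1)ᵀ

Let N = A − (3)·I. We want v_2 with N^2 v_2 = 0 but N^1 v_2 ≠ 0; then v_{j-1} := N · v_j for j = 2, …, 2.

Pick v_2 = (0, 0, 1)ᵀ.
Then v_1 = N · v_2 = (1, 1, 0)ᵀ.

Sanity check: (A − (3)·I) v_1 = (0, 0, 0)ᵀ = 0. ✓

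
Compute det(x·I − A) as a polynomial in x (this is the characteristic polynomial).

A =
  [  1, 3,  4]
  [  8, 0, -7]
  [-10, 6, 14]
x^3 - 15*x^2 + 72*x - 108

Expanding det(x·I − A) (e.g. by cofactor expansion or by noting that A is similar to its Jordan form J, which has the same characteristic polynomial as A) gives
  χ_A(x) = x^3 - 15*x^2 + 72*x - 108
which factors as (x - 6)^2*(x - 3). The eigenvalues (with algebraic multiplicities) are λ = 3 with multiplicity 1, λ = 6 with multiplicity 2.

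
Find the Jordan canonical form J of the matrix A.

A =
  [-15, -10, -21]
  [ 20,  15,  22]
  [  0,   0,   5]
J_1(-5) ⊕ J_2(5)

The characteristic polynomial is
  det(x·I − A) = x^3 - 5*x^2 - 25*x + 125 = (x - 5)^2*(x + 5)

Eigenvalues and multiplicities (the geometric multiplicity of λ is n − rank(A − λI), which equals the number of Jordan blocks for λ):
  λ = -5: algebraic multiplicity = 1, geometric multiplicity = 1
  λ = 5: algebraic multiplicity = 2, geometric multiplicity = 1

Determining the block sizes for each eigenvalue:
  λ = -5: one block (gm = 1), so the single block has size am = 1 → block sizes [1]
  λ = 5: one block (gm = 1), so the single block has size am = 2 → block sizes [2]

Assembling the blocks gives a Jordan form
J =
  [-5, 0, 0]
  [ 0, 5, 1]
  [ 0, 0, 5]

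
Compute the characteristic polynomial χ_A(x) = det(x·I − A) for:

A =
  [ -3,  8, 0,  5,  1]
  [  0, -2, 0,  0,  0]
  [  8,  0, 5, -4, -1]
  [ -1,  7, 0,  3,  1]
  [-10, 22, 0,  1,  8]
x^5 - 11*x^4 + 19*x^3 + 115*x^2 - 200*x - 500

Expanding det(x·I − A) (e.g. by cofactor expansion or by noting that A is similar to its Jordan form J, which has the same characteristic polynomial as A) gives
  χ_A(x) = x^5 - 11*x^4 + 19*x^3 + 115*x^2 - 200*x - 500
which factors as (x - 5)^3*(x + 2)^2. The eigenvalues (with algebraic multiplicities) are λ = -2 with multiplicity 2, λ = 5 with multiplicity 3.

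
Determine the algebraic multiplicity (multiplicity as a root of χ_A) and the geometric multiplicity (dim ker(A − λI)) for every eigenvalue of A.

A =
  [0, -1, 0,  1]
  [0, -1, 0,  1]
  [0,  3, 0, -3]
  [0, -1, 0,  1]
λ = 0: alg = 4, geom = 3

Step 1 — factor the characteristic polynomial to read off the algebraic multiplicities:
  χ_A(x) = x^4

Step 2 — compute geometric multiplicities via the rank-nullity identity g(λ) = n − rank(A − λI):
  rank(A − (0)·I) = 1, so dim ker(A − (0)·I) = n − 1 = 3

Summary:
  λ = 0: algebraic multiplicity = 4, geometric multiplicity = 3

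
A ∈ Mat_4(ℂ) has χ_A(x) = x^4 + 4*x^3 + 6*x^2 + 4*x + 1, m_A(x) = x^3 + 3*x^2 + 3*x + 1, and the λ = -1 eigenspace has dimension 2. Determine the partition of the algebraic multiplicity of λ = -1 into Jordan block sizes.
Block sizes for λ = -1: [3, 1]

Step 1 — from the characteristic polynomial, algebraic multiplicity of λ = -1 is 4. From dim ker(A − (-1)·I) = 2, there are exactly 2 Jordan blocks for λ = -1.
Step 2 — from the minimal polynomial, the factor (x + 1)^3 tells us the largest block for λ = -1 has size 3.
Step 3 — with total size 4, 2 blocks, and largest block 3, the block sizes (in nonincreasing order) are [3, 1].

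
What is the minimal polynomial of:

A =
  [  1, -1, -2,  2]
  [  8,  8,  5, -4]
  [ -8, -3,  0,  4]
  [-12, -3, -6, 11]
x^3 - 15*x^2 + 75*x - 125

The characteristic polynomial is χ_A(x) = (x - 5)^4, so the eigenvalues are known. The minimal polynomial is
  m_A(x) = Π_λ (x − λ)^{k_λ}
where k_λ is the size of the *largest* Jordan block for λ (equivalently, the smallest k with (A − λI)^k v = 0 for every generalised eigenvector v of λ).

  λ = 5: largest Jordan block has size 3, contributing (x − 5)^3

So m_A(x) = (x - 5)^3 = x^3 - 15*x^2 + 75*x - 125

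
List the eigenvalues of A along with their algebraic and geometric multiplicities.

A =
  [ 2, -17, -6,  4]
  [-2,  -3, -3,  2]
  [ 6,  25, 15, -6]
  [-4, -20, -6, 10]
λ = 6: alg = 4, geom = 2

Step 1 — factor the characteristic polynomial to read off the algebraic multiplicities:
  χ_A(x) = (x - 6)^4

Step 2 — compute geometric multiplicities via the rank-nullity identity g(λ) = n − rank(A − λI):
  rank(A − (6)·I) = 2, so dim ker(A − (6)·I) = n − 2 = 2

Summary:
  λ = 6: algebraic multiplicity = 4, geometric multiplicity = 2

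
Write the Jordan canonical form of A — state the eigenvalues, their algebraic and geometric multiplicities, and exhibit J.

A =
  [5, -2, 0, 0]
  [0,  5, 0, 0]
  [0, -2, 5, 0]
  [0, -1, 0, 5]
J_2(5) ⊕ J_1(5) ⊕ J_1(5)

The characteristic polynomial is
  det(x·I − A) = x^4 - 20*x^3 + 150*x^2 - 500*x + 625 = (x - 5)^4

Eigenvalues and multiplicities (the geometric multiplicity of λ is n − rank(A − λI), which equals the number of Jordan blocks for λ):
  λ = 5: algebraic multiplicity = 4, geometric multiplicity = 3

Determining the block sizes for each eigenvalue:
  λ = 5: 3 blocks summing to 4 forces exactly one block of size 2 and the rest size 1 → block sizes [2, 1, 1]

Assembling the blocks gives a Jordan form
J =
  [5, 1, 0, 0]
  [0, 5, 0, 0]
  [0, 0, 5, 0]
  [0, 0, 0, 5]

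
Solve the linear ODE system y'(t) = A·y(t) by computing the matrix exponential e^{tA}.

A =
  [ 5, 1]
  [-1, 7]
e^{tA} =
  [-t*exp(6*t) + exp(6*t), t*exp(6*t)]
  [-t*exp(6*t), t*exp(6*t) + exp(6*t)]

Strategy: write A = P · J · P⁻¹ where J is a Jordan canonical form, so e^{tA} = P · e^{tJ} · P⁻¹, and e^{tJ} can be computed block-by-block.

A has Jordan form
J =
  [6, 1]
  [0, 6]
(up to reordering of blocks).

Per-block formulas:
  For a 2×2 Jordan block J_2(6): exp(t · J_2(6)) = e^(6t)·(I + t·N), where N is the 2×2 nilpotent shift.

After assembling e^{tJ} and conjugating by P, we get:

e^{tA} =
  [-t*exp(6*t) + exp(6*t), t*exp(6*t)]
  [-t*exp(6*t), t*exp(6*t) + exp(6*t)]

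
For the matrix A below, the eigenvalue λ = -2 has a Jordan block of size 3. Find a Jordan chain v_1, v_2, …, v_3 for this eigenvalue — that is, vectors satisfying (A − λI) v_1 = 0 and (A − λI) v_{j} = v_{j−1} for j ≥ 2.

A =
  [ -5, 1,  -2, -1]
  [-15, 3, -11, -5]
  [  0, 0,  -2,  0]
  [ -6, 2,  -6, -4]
A Jordan chain for λ = -2 of length 3:
v_1 = (1, 5, 0, 2)ᵀ
v_2 = (-2, -11, 0, -6)ᵀ
v_3 = (0, 0, 1, 0)ᵀ

Let N = A − (-2)·I. We want v_3 with N^3 v_3 = 0 but N^2 v_3 ≠ 0; then v_{j-1} := N · v_j for j = 3, …, 2.

Pick v_3 = (0, 0, 1, 0)ᵀ.
Then v_2 = N · v_3 = (-2, -11, 0, -6)ᵀ.
Then v_1 = N · v_2 = (1, 5, 0, 2)ᵀ.

Sanity check: (A − (-2)·I) v_1 = (0, 0, 0, 0)ᵀ = 0. ✓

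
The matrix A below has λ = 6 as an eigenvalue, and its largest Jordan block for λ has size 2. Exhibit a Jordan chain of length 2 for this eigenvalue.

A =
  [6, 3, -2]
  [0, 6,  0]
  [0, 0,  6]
A Jordan chain for λ = 6 of length 2:
v_1 = (3, 0, 0)ᵀ
v_2 = (0, 1, 0)ᵀ

Let N = A − (6)·I. We want v_2 with N^2 v_2 = 0 but N^1 v_2 ≠ 0; then v_{j-1} := N · v_j for j = 2, …, 2.

Pick v_2 = (0, 1, 0)ᵀ.
Then v_1 = N · v_2 = (3, 0, 0)ᵀ.

Sanity check: (A − (6)·I) v_1 = (0, 0, 0)ᵀ = 0. ✓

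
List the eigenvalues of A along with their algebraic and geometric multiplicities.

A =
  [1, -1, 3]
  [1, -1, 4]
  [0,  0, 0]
λ = 0: alg = 3, geom = 1

Step 1 — factor the characteristic polynomial to read off the algebraic multiplicities:
  χ_A(x) = x^3

Step 2 — compute geometric multiplicities via the rank-nullity identity g(λ) = n − rank(A − λI):
  rank(A − (0)·I) = 2, so dim ker(A − (0)·I) = n − 2 = 1

Summary:
  λ = 0: algebraic multiplicity = 3, geometric multiplicity = 1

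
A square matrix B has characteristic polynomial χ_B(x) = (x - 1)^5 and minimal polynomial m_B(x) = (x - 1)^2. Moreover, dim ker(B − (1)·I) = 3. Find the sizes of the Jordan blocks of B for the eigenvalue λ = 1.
Block sizes for λ = 1: [2, 2, 1]

Step 1 — from the characteristic polynomial, algebraic multiplicity of λ = 1 is 5. From dim ker(B − (1)·I) = 3, there are exactly 3 Jordan blocks for λ = 1.
Step 2 — from the minimal polynomial, the factor (x − 1)^2 tells us the largest block for λ = 1 has size 2.
Step 3 — with total size 5, 3 blocks, and largest block 2, the block sizes (in nonincreasing order) are [2, 2, 1].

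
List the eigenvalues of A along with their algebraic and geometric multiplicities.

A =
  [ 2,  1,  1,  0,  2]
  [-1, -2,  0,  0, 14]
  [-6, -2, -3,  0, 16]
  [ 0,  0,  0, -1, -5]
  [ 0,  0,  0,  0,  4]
λ = -1: alg = 4, geom = 2; λ = 4: alg = 1, geom = 1

Step 1 — factor the characteristic polynomial to read off the algebraic multiplicities:
  χ_A(x) = (x - 4)*(x + 1)^4

Step 2 — compute geometric multiplicities via the rank-nullity identity g(λ) = n − rank(A − λI):
  rank(A − (-1)·I) = 3, so dim ker(A − (-1)·I) = n − 3 = 2
  rank(A − (4)·I) = 4, so dim ker(A − (4)·I) = n − 4 = 1

Summary:
  λ = -1: algebraic multiplicity = 4, geometric multiplicity = 2
  λ = 4: algebraic multiplicity = 1, geometric multiplicity = 1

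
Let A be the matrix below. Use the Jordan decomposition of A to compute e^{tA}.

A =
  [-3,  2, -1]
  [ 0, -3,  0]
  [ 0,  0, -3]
e^{tA} =
  [exp(-3*t), 2*t*exp(-3*t), -t*exp(-3*t)]
  [0, exp(-3*t), 0]
  [0, 0, exp(-3*t)]

Strategy: write A = P · J · P⁻¹ where J is a Jordan canonical form, so e^{tA} = P · e^{tJ} · P⁻¹, and e^{tJ} can be computed block-by-block.

A has Jordan form
J =
  [-3,  1,  0]
  [ 0, -3,  0]
  [ 0,  0, -3]
(up to reordering of blocks).

Per-block formulas:
  For a 1×1 block at λ = -3: exp(t · [-3]) = [e^(-3t)].
  For a 2×2 Jordan block J_2(-3): exp(t · J_2(-3)) = e^(-3t)·(I + t·N), where N is the 2×2 nilpotent shift.

After assembling e^{tJ} and conjugating by P, we get:

e^{tA} =
  [exp(-3*t), 2*t*exp(-3*t), -t*exp(-3*t)]
  [0, exp(-3*t), 0]
  [0, 0, exp(-3*t)]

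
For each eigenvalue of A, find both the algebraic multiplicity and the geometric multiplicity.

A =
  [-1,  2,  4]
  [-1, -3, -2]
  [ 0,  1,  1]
λ = -1: alg = 3, geom = 1

Step 1 — factor the characteristic polynomial to read off the algebraic multiplicities:
  χ_A(x) = (x + 1)^3

Step 2 — compute geometric multiplicities via the rank-nullity identity g(λ) = n − rank(A − λI):
  rank(A − (-1)·I) = 2, so dim ker(A − (-1)·I) = n − 2 = 1

Summary:
  λ = -1: algebraic multiplicity = 3, geometric multiplicity = 1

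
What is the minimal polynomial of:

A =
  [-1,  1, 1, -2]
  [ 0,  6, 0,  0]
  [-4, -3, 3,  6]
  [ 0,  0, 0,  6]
x^3 - 8*x^2 + 13*x - 6

The characteristic polynomial is χ_A(x) = (x - 6)^2*(x - 1)^2, so the eigenvalues are known. The minimal polynomial is
  m_A(x) = Π_λ (x − λ)^{k_λ}
where k_λ is the size of the *largest* Jordan block for λ (equivalently, the smallest k with (A − λI)^k v = 0 for every generalised eigenvector v of λ).

  λ = 1: largest Jordan block has size 2, contributing (x − 1)^2
  λ = 6: largest Jordan block has size 1, contributing (x − 6)

So m_A(x) = (x - 6)*(x - 1)^2 = x^3 - 8*x^2 + 13*x - 6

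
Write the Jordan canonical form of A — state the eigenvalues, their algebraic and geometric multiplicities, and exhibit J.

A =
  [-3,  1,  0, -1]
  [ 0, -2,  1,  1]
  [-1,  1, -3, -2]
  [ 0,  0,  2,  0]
J_3(-2) ⊕ J_1(-2)

The characteristic polynomial is
  det(x·I − A) = x^4 + 8*x^3 + 24*x^2 + 32*x + 16 = (x + 2)^4

Eigenvalues and multiplicities (the geometric multiplicity of λ is n − rank(A − λI), which equals the number of Jordan blocks for λ):
  λ = -2: algebraic multiplicity = 4, geometric multiplicity = 2

Determining the block sizes for each eigenvalue:
  λ = -2: with am = 4 and gm = 2, the partition is not yet determined (e.g. several partitions of 4 into 2 parts exist). Let N = A − (-2)·I. Computing rank(N^1) = 2, rank(N^2) = 1, rank(N^3) = 0; the number of blocks of size ≥ j is rank(N^{j−1}) − rank(N^j), giving [2, 1, 1]. So we have 1 block(s) of size 3, 1 block(s) of size 1 → block sizes [3, 1]

Assembling the blocks gives a Jordan form
J =
  [-2,  1,  0,  0]
  [ 0, -2,  1,  0]
  [ 0,  0, -2,  0]
  [ 0,  0,  0, -2]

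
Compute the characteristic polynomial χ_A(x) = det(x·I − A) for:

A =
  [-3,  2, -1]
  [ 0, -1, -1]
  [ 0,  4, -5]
x^3 + 9*x^2 + 27*x + 27

Expanding det(x·I − A) (e.g. by cofactor expansion or by noting that A is similar to its Jordan form J, which has the same characteristic polynomial as A) gives
  χ_A(x) = x^3 + 9*x^2 + 27*x + 27
which factors as (x + 3)^3. The eigenvalues (with algebraic multiplicities) are λ = -3 with multiplicity 3.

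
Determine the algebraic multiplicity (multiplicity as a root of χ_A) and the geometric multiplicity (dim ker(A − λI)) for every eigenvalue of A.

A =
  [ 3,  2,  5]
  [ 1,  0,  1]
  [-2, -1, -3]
λ = 0: alg = 3, geom = 1

Step 1 — factor the characteristic polynomial to read off the algebraic multiplicities:
  χ_A(x) = x^3

Step 2 — compute geometric multiplicities via the rank-nullity identity g(λ) = n − rank(A − λI):
  rank(A − (0)·I) = 2, so dim ker(A − (0)·I) = n − 2 = 1

Summary:
  λ = 0: algebraic multiplicity = 3, geometric multiplicity = 1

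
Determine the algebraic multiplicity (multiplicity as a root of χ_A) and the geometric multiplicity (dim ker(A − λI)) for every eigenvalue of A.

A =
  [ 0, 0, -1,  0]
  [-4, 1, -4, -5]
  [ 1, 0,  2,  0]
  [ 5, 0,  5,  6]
λ = 1: alg = 3, geom = 2; λ = 6: alg = 1, geom = 1

Step 1 — factor the characteristic polynomial to read off the algebraic multiplicities:
  χ_A(x) = (x - 6)*(x - 1)^3

Step 2 — compute geometric multiplicities via the rank-nullity identity g(λ) = n − rank(A − λI):
  rank(A − (1)·I) = 2, so dim ker(A − (1)·I) = n − 2 = 2
  rank(A − (6)·I) = 3, so dim ker(A − (6)·I) = n − 3 = 1

Summary:
  λ = 1: algebraic multiplicity = 3, geometric multiplicity = 2
  λ = 6: algebraic multiplicity = 1, geometric multiplicity = 1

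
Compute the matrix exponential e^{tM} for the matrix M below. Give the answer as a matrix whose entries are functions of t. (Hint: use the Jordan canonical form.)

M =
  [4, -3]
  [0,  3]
e^{tM} =
  [exp(4*t), -3*exp(4*t) + 3*exp(3*t)]
  [0, exp(3*t)]

Strategy: write M = P · J · P⁻¹ where J is a Jordan canonical form, so e^{tM} = P · e^{tJ} · P⁻¹, and e^{tJ} can be computed block-by-block.

M has Jordan form
J =
  [3, 0]
  [0, 4]
(up to reordering of blocks).

Per-block formulas:
  For a 1×1 block at λ = 4: exp(t · [4]) = [e^(4t)].
  For a 1×1 block at λ = 3: exp(t · [3]) = [e^(3t)].

After assembling e^{tJ} and conjugating by P, we get:

e^{tM} =
  [exp(4*t), -3*exp(4*t) + 3*exp(3*t)]
  [0, exp(3*t)]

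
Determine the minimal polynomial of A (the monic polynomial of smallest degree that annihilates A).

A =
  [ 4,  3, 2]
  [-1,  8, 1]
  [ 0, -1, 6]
x^3 - 18*x^2 + 108*x - 216

The characteristic polynomial is χ_A(x) = (x - 6)^3, so the eigenvalues are known. The minimal polynomial is
  m_A(x) = Π_λ (x − λ)^{k_λ}
where k_λ is the size of the *largest* Jordan block for λ (equivalently, the smallest k with (A − λI)^k v = 0 for every generalised eigenvector v of λ).

  λ = 6: largest Jordan block has size 3, contributing (x − 6)^3

So m_A(x) = (x - 6)^3 = x^3 - 18*x^2 + 108*x - 216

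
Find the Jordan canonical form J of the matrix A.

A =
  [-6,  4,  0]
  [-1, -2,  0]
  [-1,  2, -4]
J_2(-4) ⊕ J_1(-4)

The characteristic polynomial is
  det(x·I − A) = x^3 + 12*x^2 + 48*x + 64 = (x + 4)^3

Eigenvalues and multiplicities (the geometric multiplicity of λ is n − rank(A − λI), which equals the number of Jordan blocks for λ):
  λ = -4: algebraic multiplicity = 3, geometric multiplicity = 2

Determining the block sizes for each eigenvalue:
  λ = -4: 2 blocks summing to 3 forces exactly one block of size 2 and the rest size 1 → block sizes [2, 1]

Assembling the blocks gives a Jordan form
J =
  [-4,  1,  0]
  [ 0, -4,  0]
  [ 0,  0, -4]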